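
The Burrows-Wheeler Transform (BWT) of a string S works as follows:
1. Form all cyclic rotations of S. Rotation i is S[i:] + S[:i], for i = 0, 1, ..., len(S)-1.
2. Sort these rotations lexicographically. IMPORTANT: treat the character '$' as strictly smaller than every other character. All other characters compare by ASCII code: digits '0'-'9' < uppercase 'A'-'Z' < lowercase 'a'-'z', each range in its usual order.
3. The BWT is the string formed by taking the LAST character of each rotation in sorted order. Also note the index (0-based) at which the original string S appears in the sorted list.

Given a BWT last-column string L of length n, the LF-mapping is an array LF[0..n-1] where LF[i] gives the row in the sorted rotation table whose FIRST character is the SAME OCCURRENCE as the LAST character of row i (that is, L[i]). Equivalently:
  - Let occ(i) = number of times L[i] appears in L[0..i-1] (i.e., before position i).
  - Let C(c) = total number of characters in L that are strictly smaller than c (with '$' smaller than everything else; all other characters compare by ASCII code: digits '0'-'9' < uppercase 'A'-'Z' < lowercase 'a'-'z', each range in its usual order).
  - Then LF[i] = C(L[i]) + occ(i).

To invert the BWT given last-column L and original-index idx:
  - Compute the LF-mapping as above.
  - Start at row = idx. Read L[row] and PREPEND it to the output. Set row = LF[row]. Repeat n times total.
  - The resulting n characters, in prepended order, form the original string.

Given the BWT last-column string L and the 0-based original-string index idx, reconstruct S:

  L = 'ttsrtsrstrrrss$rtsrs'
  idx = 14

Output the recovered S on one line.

Answer: sttrrsrssstrsrtsrrt$

Derivation:
LF mapping: 15 16 8 1 17 9 2 10 18 3 4 5 11 12 0 6 19 13 7 14
Walk LF starting at row 14, prepending L[row]:
  step 1: row=14, L[14]='$', prepend. Next row=LF[14]=0
  step 2: row=0, L[0]='t', prepend. Next row=LF[0]=15
  step 3: row=15, L[15]='r', prepend. Next row=LF[15]=6
  step 4: row=6, L[6]='r', prepend. Next row=LF[6]=2
  step 5: row=2, L[2]='s', prepend. Next row=LF[2]=8
  step 6: row=8, L[8]='t', prepend. Next row=LF[8]=18
  step 7: row=18, L[18]='r', prepend. Next row=LF[18]=7
  step 8: row=7, L[7]='s', prepend. Next row=LF[7]=10
  step 9: row=10, L[10]='r', prepend. Next row=LF[10]=4
  step 10: row=4, L[4]='t', prepend. Next row=LF[4]=17
  step 11: row=17, L[17]='s', prepend. Next row=LF[17]=13
  step 12: row=13, L[13]='s', prepend. Next row=LF[13]=12
  step 13: row=12, L[12]='s', prepend. Next row=LF[12]=11
  step 14: row=11, L[11]='r', prepend. Next row=LF[11]=5
  step 15: row=5, L[5]='s', prepend. Next row=LF[5]=9
  step 16: row=9, L[9]='r', prepend. Next row=LF[9]=3
  step 17: row=3, L[3]='r', prepend. Next row=LF[3]=1
  step 18: row=1, L[1]='t', prepend. Next row=LF[1]=16
  step 19: row=16, L[16]='t', prepend. Next row=LF[16]=19
  step 20: row=19, L[19]='s', prepend. Next row=LF[19]=14
Reversed output: sttrrsrssstrsrtsrrt$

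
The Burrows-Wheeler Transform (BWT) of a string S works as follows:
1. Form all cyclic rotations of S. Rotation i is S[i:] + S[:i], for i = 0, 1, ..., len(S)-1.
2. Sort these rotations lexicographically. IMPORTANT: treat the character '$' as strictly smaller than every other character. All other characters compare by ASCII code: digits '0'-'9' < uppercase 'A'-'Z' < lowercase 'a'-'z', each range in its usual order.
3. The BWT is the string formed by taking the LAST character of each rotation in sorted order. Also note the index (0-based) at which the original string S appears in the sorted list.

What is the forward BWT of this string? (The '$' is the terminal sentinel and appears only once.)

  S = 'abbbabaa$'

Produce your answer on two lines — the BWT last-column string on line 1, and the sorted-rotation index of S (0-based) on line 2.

All 9 rotations (rotation i = S[i:]+S[:i]):
  rot[0] = abbbabaa$
  rot[1] = bbbabaa$a
  rot[2] = bbabaa$ab
  rot[3] = babaa$abb
  rot[4] = abaa$abbb
  rot[5] = baa$abbba
  rot[6] = aa$abbbab
  rot[7] = a$abbbaba
  rot[8] = $abbbabaa
Sorted (with $ < everything):
  sorted[0] = $abbbabaa  (last char: 'a')
  sorted[1] = a$abbbaba  (last char: 'a')
  sorted[2] = aa$abbbab  (last char: 'b')
  sorted[3] = abaa$abbb  (last char: 'b')
  sorted[4] = abbbabaa$  (last char: '$')
  sorted[5] = baa$abbba  (last char: 'a')
  sorted[6] = babaa$abb  (last char: 'b')
  sorted[7] = bbabaa$ab  (last char: 'b')
  sorted[8] = bbbabaa$a  (last char: 'a')
Last column: aabb$abba
Original string S is at sorted index 4

Answer: aabb$abba
4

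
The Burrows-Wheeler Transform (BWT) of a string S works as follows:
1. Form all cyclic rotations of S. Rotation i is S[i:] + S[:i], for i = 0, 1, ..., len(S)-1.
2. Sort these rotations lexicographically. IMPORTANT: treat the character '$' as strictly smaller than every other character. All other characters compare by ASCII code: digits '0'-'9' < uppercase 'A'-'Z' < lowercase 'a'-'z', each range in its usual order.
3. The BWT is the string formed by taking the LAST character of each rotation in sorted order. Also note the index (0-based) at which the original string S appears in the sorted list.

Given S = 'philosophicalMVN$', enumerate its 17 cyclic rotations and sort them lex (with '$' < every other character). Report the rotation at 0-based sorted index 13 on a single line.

All 17 rotations (rotation i = S[i:]+S[:i]):
  rot[0] = philosophicalMVN$
  rot[1] = hilosophicalMVN$p
  rot[2] = ilosophicalMVN$ph
  rot[3] = losophicalMVN$phi
  rot[4] = osophicalMVN$phil
  rot[5] = sophicalMVN$philo
  rot[6] = ophicalMVN$philos
  rot[7] = phicalMVN$philoso
  rot[8] = hicalMVN$philosop
  rot[9] = icalMVN$philosoph
  rot[10] = calMVN$philosophi
  rot[11] = alMVN$philosophic
  rot[12] = lMVN$philosophica
  rot[13] = MVN$philosophical
  rot[14] = VN$philosophicalM
  rot[15] = N$philosophicalMV
  rot[16] = $philosophicalMVN
Sorted (with $ < everything):
  sorted[0] = $philosophicalMVN
  sorted[1] = MVN$philosophical
  sorted[2] = N$philosophicalMV
  sorted[3] = VN$philosophicalM
  sorted[4] = alMVN$philosophic
  sorted[5] = calMVN$philosophi
  sorted[6] = hicalMVN$philosop
  sorted[7] = hilosophicalMVN$p
  sorted[8] = icalMVN$philosoph
  sorted[9] = ilosophicalMVN$ph
  sorted[10] = lMVN$philosophica
  sorted[11] = losophicalMVN$phi
  sorted[12] = ophicalMVN$philos
  sorted[13] = osophicalMVN$phil
  sorted[14] = phicalMVN$philoso
  sorted[15] = philosophicalMVN$
  sorted[16] = sophicalMVN$philo
sorted[13] = osophicalMVN$phil

Answer: osophicalMVN$phil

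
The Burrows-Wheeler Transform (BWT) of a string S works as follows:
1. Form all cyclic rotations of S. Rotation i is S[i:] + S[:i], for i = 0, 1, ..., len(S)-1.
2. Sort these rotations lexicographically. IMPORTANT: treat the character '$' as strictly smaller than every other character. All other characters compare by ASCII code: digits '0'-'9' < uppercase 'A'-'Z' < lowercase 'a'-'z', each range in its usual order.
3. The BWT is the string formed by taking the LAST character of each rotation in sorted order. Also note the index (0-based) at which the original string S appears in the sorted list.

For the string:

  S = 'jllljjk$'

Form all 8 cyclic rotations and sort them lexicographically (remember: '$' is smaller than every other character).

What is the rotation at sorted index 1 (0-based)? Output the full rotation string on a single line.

Answer: jjk$jlll

Derivation:
All 8 rotations (rotation i = S[i:]+S[:i]):
  rot[0] = jllljjk$
  rot[1] = llljjk$j
  rot[2] = lljjk$jl
  rot[3] = ljjk$jll
  rot[4] = jjk$jlll
  rot[5] = jk$jlllj
  rot[6] = k$jllljj
  rot[7] = $jllljjk
Sorted (with $ < everything):
  sorted[0] = $jllljjk
  sorted[1] = jjk$jlll
  sorted[2] = jk$jlllj
  sorted[3] = jllljjk$
  sorted[4] = k$jllljj
  sorted[5] = ljjk$jll
  sorted[6] = lljjk$jl
  sorted[7] = llljjk$j
sorted[1] = jjk$jlll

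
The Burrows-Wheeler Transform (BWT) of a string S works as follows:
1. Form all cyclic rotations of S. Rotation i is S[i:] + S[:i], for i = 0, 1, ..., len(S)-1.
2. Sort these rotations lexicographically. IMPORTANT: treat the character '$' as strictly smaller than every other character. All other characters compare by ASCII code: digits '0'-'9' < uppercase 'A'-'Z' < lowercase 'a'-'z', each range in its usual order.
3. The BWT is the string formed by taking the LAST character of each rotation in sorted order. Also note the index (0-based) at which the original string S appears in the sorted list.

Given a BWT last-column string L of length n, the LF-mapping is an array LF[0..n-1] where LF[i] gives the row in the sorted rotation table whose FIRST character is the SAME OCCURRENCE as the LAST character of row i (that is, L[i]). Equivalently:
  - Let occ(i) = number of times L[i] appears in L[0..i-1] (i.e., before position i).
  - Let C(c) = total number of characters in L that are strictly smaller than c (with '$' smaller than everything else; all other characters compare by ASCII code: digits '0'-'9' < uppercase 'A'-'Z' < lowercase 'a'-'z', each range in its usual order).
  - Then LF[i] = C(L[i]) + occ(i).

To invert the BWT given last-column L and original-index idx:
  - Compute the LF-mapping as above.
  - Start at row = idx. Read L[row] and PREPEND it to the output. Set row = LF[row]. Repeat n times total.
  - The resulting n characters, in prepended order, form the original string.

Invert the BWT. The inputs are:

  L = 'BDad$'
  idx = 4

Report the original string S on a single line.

Answer: daDB$

Derivation:
LF mapping: 1 2 3 4 0
Walk LF starting at row 4, prepending L[row]:
  step 1: row=4, L[4]='$', prepend. Next row=LF[4]=0
  step 2: row=0, L[0]='B', prepend. Next row=LF[0]=1
  step 3: row=1, L[1]='D', prepend. Next row=LF[1]=2
  step 4: row=2, L[2]='a', prepend. Next row=LF[2]=3
  step 5: row=3, L[3]='d', prepend. Next row=LF[3]=4
Reversed output: daDB$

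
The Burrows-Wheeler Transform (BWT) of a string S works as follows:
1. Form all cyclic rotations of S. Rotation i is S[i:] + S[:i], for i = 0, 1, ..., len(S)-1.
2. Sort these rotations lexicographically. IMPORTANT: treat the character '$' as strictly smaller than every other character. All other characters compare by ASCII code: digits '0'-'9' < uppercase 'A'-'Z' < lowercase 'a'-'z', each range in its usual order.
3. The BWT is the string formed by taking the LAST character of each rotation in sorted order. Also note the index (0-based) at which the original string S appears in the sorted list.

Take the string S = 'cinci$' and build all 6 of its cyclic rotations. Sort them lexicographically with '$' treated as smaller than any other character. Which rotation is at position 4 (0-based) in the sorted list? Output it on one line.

All 6 rotations (rotation i = S[i:]+S[:i]):
  rot[0] = cinci$
  rot[1] = inci$c
  rot[2] = nci$ci
  rot[3] = ci$cin
  rot[4] = i$cinc
  rot[5] = $cinci
Sorted (with $ < everything):
  sorted[0] = $cinci
  sorted[1] = ci$cin
  sorted[2] = cinci$
  sorted[3] = i$cinc
  sorted[4] = inci$c
  sorted[5] = nci$ci
sorted[4] = inci$c

Answer: inci$c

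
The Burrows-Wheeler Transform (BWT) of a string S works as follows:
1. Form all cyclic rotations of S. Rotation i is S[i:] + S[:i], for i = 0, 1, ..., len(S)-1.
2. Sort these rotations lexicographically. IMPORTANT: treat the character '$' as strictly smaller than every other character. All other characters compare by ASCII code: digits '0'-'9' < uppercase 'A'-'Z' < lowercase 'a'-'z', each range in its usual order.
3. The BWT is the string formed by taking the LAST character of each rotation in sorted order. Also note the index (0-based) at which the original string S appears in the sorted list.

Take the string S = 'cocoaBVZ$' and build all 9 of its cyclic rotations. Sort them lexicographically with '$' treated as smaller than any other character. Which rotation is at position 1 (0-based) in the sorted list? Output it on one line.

Answer: BVZ$cocoa

Derivation:
All 9 rotations (rotation i = S[i:]+S[:i]):
  rot[0] = cocoaBVZ$
  rot[1] = ocoaBVZ$c
  rot[2] = coaBVZ$co
  rot[3] = oaBVZ$coc
  rot[4] = aBVZ$coco
  rot[5] = BVZ$cocoa
  rot[6] = VZ$cocoaB
  rot[7] = Z$cocoaBV
  rot[8] = $cocoaBVZ
Sorted (with $ < everything):
  sorted[0] = $cocoaBVZ
  sorted[1] = BVZ$cocoa
  sorted[2] = VZ$cocoaB
  sorted[3] = Z$cocoaBV
  sorted[4] = aBVZ$coco
  sorted[5] = coaBVZ$co
  sorted[6] = cocoaBVZ$
  sorted[7] = oaBVZ$coc
  sorted[8] = ocoaBVZ$c
sorted[1] = BVZ$cocoa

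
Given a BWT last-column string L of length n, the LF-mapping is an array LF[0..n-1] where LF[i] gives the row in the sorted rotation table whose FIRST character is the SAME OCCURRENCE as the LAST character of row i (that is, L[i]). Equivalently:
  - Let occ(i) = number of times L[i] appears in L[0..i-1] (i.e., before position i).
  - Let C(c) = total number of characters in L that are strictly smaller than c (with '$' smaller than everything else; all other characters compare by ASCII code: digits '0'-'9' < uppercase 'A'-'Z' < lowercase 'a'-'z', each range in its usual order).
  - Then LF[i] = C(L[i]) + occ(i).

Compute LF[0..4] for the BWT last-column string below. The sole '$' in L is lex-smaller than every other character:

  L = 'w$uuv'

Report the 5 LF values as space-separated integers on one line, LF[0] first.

Answer: 4 0 1 2 3

Derivation:
Char counts: '$':1, 'u':2, 'v':1, 'w':1
C (first-col start): C('$')=0, C('u')=1, C('v')=3, C('w')=4
L[0]='w': occ=0, LF[0]=C('w')+0=4+0=4
L[1]='$': occ=0, LF[1]=C('$')+0=0+0=0
L[2]='u': occ=0, LF[2]=C('u')+0=1+0=1
L[3]='u': occ=1, LF[3]=C('u')+1=1+1=2
L[4]='v': occ=0, LF[4]=C('v')+0=3+0=3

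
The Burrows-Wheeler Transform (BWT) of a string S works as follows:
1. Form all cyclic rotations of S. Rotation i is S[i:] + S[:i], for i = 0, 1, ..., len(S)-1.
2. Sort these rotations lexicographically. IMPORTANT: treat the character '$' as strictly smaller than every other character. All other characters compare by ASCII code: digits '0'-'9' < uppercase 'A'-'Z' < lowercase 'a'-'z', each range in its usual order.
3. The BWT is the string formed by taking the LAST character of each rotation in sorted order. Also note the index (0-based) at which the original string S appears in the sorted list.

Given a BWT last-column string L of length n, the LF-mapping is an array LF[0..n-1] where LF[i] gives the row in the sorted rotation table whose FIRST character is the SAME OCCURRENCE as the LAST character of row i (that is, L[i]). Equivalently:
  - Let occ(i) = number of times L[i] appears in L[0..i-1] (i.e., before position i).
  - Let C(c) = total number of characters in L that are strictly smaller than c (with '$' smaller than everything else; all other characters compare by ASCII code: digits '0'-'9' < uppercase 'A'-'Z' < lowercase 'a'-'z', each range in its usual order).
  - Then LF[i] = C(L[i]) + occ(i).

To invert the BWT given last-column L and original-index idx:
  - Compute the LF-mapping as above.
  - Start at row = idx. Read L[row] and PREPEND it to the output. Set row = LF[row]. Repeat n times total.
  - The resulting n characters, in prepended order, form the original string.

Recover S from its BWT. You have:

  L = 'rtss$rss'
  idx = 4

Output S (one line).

Answer: ssrsstr$

Derivation:
LF mapping: 1 7 3 4 0 2 5 6
Walk LF starting at row 4, prepending L[row]:
  step 1: row=4, L[4]='$', prepend. Next row=LF[4]=0
  step 2: row=0, L[0]='r', prepend. Next row=LF[0]=1
  step 3: row=1, L[1]='t', prepend. Next row=LF[1]=7
  step 4: row=7, L[7]='s', prepend. Next row=LF[7]=6
  step 5: row=6, L[6]='s', prepend. Next row=LF[6]=5
  step 6: row=5, L[5]='r', prepend. Next row=LF[5]=2
  step 7: row=2, L[2]='s', prepend. Next row=LF[2]=3
  step 8: row=3, L[3]='s', prepend. Next row=LF[3]=4
Reversed output: ssrsstr$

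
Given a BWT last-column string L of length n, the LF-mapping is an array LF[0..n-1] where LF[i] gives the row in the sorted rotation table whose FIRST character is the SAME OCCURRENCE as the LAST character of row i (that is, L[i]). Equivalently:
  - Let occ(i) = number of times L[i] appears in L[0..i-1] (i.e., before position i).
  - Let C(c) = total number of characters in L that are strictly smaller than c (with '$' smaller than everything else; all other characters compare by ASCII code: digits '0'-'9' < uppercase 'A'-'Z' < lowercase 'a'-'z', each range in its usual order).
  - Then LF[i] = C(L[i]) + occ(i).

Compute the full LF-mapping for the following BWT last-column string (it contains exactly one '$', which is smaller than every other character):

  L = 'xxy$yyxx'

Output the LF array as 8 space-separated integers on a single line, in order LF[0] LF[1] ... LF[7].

Answer: 1 2 5 0 6 7 3 4

Derivation:
Char counts: '$':1, 'x':4, 'y':3
C (first-col start): C('$')=0, C('x')=1, C('y')=5
L[0]='x': occ=0, LF[0]=C('x')+0=1+0=1
L[1]='x': occ=1, LF[1]=C('x')+1=1+1=2
L[2]='y': occ=0, LF[2]=C('y')+0=5+0=5
L[3]='$': occ=0, LF[3]=C('$')+0=0+0=0
L[4]='y': occ=1, LF[4]=C('y')+1=5+1=6
L[5]='y': occ=2, LF[5]=C('y')+2=5+2=7
L[6]='x': occ=2, LF[6]=C('x')+2=1+2=3
L[7]='x': occ=3, LF[7]=C('x')+3=1+3=4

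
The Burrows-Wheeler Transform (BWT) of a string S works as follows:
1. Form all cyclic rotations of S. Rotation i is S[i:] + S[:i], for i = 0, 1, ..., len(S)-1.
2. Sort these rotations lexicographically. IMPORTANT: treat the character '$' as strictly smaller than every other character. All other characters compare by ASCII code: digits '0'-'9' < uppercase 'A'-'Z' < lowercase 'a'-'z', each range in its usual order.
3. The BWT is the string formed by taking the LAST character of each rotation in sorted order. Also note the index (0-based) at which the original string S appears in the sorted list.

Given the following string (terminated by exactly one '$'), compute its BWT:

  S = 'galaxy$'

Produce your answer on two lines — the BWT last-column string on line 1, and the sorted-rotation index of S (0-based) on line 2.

Answer: ygl$aax
3

Derivation:
All 7 rotations (rotation i = S[i:]+S[:i]):
  rot[0] = galaxy$
  rot[1] = alaxy$g
  rot[2] = laxy$ga
  rot[3] = axy$gal
  rot[4] = xy$gala
  rot[5] = y$galax
  rot[6] = $galaxy
Sorted (with $ < everything):
  sorted[0] = $galaxy  (last char: 'y')
  sorted[1] = alaxy$g  (last char: 'g')
  sorted[2] = axy$gal  (last char: 'l')
  sorted[3] = galaxy$  (last char: '$')
  sorted[4] = laxy$ga  (last char: 'a')
  sorted[5] = xy$gala  (last char: 'a')
  sorted[6] = y$galax  (last char: 'x')
Last column: ygl$aax
Original string S is at sorted index 3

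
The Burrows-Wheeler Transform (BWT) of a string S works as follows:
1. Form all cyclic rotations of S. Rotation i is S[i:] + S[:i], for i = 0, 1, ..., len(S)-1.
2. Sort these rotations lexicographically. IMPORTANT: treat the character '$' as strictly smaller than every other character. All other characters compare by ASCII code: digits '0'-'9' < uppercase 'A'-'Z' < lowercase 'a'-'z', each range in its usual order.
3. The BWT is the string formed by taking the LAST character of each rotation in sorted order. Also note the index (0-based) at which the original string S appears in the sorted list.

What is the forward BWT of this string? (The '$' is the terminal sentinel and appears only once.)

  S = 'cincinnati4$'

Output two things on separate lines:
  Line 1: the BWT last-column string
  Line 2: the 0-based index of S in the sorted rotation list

All 12 rotations (rotation i = S[i:]+S[:i]):
  rot[0] = cincinnati4$
  rot[1] = incinnati4$c
  rot[2] = ncinnati4$ci
  rot[3] = cinnati4$cin
  rot[4] = innati4$cinc
  rot[5] = nnati4$cinci
  rot[6] = nati4$cincin
  rot[7] = ati4$cincinn
  rot[8] = ti4$cincinna
  rot[9] = i4$cincinnat
  rot[10] = 4$cincinnati
  rot[11] = $cincinnati4
Sorted (with $ < everything):
  sorted[0] = $cincinnati4  (last char: '4')
  sorted[1] = 4$cincinnati  (last char: 'i')
  sorted[2] = ati4$cincinn  (last char: 'n')
  sorted[3] = cincinnati4$  (last char: '$')
  sorted[4] = cinnati4$cin  (last char: 'n')
  sorted[5] = i4$cincinnat  (last char: 't')
  sorted[6] = incinnati4$c  (last char: 'c')
  sorted[7] = innati4$cinc  (last char: 'c')
  sorted[8] = nati4$cincin  (last char: 'n')
  sorted[9] = ncinnati4$ci  (last char: 'i')
  sorted[10] = nnati4$cinci  (last char: 'i')
  sorted[11] = ti4$cincinna  (last char: 'a')
Last column: 4in$ntccniia
Original string S is at sorted index 3

Answer: 4in$ntccniia
3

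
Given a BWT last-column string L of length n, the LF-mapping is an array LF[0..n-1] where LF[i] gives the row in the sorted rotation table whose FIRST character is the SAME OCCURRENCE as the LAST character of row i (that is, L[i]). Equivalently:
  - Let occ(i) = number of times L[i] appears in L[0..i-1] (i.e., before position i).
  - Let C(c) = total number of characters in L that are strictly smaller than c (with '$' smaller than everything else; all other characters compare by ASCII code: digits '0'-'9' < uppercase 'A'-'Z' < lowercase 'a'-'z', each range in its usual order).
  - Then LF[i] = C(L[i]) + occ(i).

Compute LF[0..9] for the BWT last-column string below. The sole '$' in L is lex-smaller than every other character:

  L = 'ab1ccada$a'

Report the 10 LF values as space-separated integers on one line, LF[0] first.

Answer: 2 6 1 7 8 3 9 4 0 5

Derivation:
Char counts: '$':1, '1':1, 'a':4, 'b':1, 'c':2, 'd':1
C (first-col start): C('$')=0, C('1')=1, C('a')=2, C('b')=6, C('c')=7, C('d')=9
L[0]='a': occ=0, LF[0]=C('a')+0=2+0=2
L[1]='b': occ=0, LF[1]=C('b')+0=6+0=6
L[2]='1': occ=0, LF[2]=C('1')+0=1+0=1
L[3]='c': occ=0, LF[3]=C('c')+0=7+0=7
L[4]='c': occ=1, LF[4]=C('c')+1=7+1=8
L[5]='a': occ=1, LF[5]=C('a')+1=2+1=3
L[6]='d': occ=0, LF[6]=C('d')+0=9+0=9
L[7]='a': occ=2, LF[7]=C('a')+2=2+2=4
L[8]='$': occ=0, LF[8]=C('$')+0=0+0=0
L[9]='a': occ=3, LF[9]=C('a')+3=2+3=5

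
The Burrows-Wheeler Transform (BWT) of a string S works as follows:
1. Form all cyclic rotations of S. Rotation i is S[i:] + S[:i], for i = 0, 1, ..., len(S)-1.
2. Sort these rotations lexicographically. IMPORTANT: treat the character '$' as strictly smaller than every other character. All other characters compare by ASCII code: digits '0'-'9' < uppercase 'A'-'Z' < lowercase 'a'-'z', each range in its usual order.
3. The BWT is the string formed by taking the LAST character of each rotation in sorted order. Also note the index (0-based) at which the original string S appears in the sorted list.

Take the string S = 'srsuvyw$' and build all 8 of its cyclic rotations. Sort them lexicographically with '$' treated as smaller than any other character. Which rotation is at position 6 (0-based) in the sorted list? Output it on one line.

Answer: w$srsuvy

Derivation:
All 8 rotations (rotation i = S[i:]+S[:i]):
  rot[0] = srsuvyw$
  rot[1] = rsuvyw$s
  rot[2] = suvyw$sr
  rot[3] = uvyw$srs
  rot[4] = vyw$srsu
  rot[5] = yw$srsuv
  rot[6] = w$srsuvy
  rot[7] = $srsuvyw
Sorted (with $ < everything):
  sorted[0] = $srsuvyw
  sorted[1] = rsuvyw$s
  sorted[2] = srsuvyw$
  sorted[3] = suvyw$sr
  sorted[4] = uvyw$srs
  sorted[5] = vyw$srsu
  sorted[6] = w$srsuvy
  sorted[7] = yw$srsuv
sorted[6] = w$srsuvy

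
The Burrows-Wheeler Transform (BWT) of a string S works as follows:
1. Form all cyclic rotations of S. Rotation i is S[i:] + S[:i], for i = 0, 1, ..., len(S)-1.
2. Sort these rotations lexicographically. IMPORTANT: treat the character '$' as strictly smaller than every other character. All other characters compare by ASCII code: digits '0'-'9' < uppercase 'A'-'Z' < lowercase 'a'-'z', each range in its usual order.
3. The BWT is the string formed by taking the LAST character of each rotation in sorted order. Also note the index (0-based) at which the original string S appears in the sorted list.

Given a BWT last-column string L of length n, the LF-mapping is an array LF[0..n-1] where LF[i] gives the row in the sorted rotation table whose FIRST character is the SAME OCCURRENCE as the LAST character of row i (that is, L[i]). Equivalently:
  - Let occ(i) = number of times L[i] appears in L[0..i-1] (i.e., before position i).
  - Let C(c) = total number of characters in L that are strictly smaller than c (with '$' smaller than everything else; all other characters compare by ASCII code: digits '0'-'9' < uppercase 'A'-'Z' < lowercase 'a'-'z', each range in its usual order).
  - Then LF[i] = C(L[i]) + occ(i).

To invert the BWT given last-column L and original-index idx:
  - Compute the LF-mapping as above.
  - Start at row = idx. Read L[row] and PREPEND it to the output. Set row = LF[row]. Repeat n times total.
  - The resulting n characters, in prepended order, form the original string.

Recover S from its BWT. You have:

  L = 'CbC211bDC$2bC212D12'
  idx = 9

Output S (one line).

LF mapping: 10 16 11 5 1 2 17 14 12 0 6 18 13 7 3 8 15 4 9
Walk LF starting at row 9, prepending L[row]:
  step 1: row=9, L[9]='$', prepend. Next row=LF[9]=0
  step 2: row=0, L[0]='C', prepend. Next row=LF[0]=10
  step 3: row=10, L[10]='2', prepend. Next row=LF[10]=6
  step 4: row=6, L[6]='b', prepend. Next row=LF[6]=17
  step 5: row=17, L[17]='1', prepend. Next row=LF[17]=4
  step 6: row=4, L[4]='1', prepend. Next row=LF[4]=1
  step 7: row=1, L[1]='b', prepend. Next row=LF[1]=16
  step 8: row=16, L[16]='D', prepend. Next row=LF[16]=15
  step 9: row=15, L[15]='2', prepend. Next row=LF[15]=8
  step 10: row=8, L[8]='C', prepend. Next row=LF[8]=12
  step 11: row=12, L[12]='C', prepend. Next row=LF[12]=13
  step 12: row=13, L[13]='2', prepend. Next row=LF[13]=7
  step 13: row=7, L[7]='D', prepend. Next row=LF[7]=14
  step 14: row=14, L[14]='1', prepend. Next row=LF[14]=3
  step 15: row=3, L[3]='2', prepend. Next row=LF[3]=5
  step 16: row=5, L[5]='1', prepend. Next row=LF[5]=2
  step 17: row=2, L[2]='C', prepend. Next row=LF[2]=11
  step 18: row=11, L[11]='b', prepend. Next row=LF[11]=18
  step 19: row=18, L[18]='2', prepend. Next row=LF[18]=9
Reversed output: 2bC121D2CC2Db11b2C$

Answer: 2bC121D2CC2Db11b2C$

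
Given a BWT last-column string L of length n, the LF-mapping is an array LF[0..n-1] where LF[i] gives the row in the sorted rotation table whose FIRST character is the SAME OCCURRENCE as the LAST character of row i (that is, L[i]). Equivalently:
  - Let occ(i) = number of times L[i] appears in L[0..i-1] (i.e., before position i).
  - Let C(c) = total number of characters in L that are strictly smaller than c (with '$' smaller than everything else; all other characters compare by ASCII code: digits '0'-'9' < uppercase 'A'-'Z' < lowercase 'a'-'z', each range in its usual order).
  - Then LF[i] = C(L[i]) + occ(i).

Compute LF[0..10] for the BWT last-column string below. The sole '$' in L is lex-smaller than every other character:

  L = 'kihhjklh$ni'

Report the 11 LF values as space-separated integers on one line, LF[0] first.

Char counts: '$':1, 'h':3, 'i':2, 'j':1, 'k':2, 'l':1, 'n':1
C (first-col start): C('$')=0, C('h')=1, C('i')=4, C('j')=6, C('k')=7, C('l')=9, C('n')=10
L[0]='k': occ=0, LF[0]=C('k')+0=7+0=7
L[1]='i': occ=0, LF[1]=C('i')+0=4+0=4
L[2]='h': occ=0, LF[2]=C('h')+0=1+0=1
L[3]='h': occ=1, LF[3]=C('h')+1=1+1=2
L[4]='j': occ=0, LF[4]=C('j')+0=6+0=6
L[5]='k': occ=1, LF[5]=C('k')+1=7+1=8
L[6]='l': occ=0, LF[6]=C('l')+0=9+0=9
L[7]='h': occ=2, LF[7]=C('h')+2=1+2=3
L[8]='$': occ=0, LF[8]=C('$')+0=0+0=0
L[9]='n': occ=0, LF[9]=C('n')+0=10+0=10
L[10]='i': occ=1, LF[10]=C('i')+1=4+1=5

Answer: 7 4 1 2 6 8 9 3 0 10 5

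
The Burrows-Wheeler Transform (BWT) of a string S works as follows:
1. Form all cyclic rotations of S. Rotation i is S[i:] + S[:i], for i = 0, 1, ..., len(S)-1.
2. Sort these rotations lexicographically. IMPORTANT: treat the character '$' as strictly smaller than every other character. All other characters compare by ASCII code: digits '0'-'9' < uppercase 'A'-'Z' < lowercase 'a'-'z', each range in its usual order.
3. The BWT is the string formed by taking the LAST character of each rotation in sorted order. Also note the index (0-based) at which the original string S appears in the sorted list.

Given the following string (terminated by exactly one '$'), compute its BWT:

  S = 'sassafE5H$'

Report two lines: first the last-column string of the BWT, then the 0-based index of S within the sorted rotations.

Answer: HEf5ssas$a
8

Derivation:
All 10 rotations (rotation i = S[i:]+S[:i]):
  rot[0] = sassafE5H$
  rot[1] = assafE5H$s
  rot[2] = ssafE5H$sa
  rot[3] = safE5H$sas
  rot[4] = afE5H$sass
  rot[5] = fE5H$sassa
  rot[6] = E5H$sassaf
  rot[7] = 5H$sassafE
  rot[8] = H$sassafE5
  rot[9] = $sassafE5H
Sorted (with $ < everything):
  sorted[0] = $sassafE5H  (last char: 'H')
  sorted[1] = 5H$sassafE  (last char: 'E')
  sorted[2] = E5H$sassaf  (last char: 'f')
  sorted[3] = H$sassafE5  (last char: '5')
  sorted[4] = afE5H$sass  (last char: 's')
  sorted[5] = assafE5H$s  (last char: 's')
  sorted[6] = fE5H$sassa  (last char: 'a')
  sorted[7] = safE5H$sas  (last char: 's')
  sorted[8] = sassafE5H$  (last char: '$')
  sorted[9] = ssafE5H$sa  (last char: 'a')
Last column: HEf5ssas$a
Original string S is at sorted index 8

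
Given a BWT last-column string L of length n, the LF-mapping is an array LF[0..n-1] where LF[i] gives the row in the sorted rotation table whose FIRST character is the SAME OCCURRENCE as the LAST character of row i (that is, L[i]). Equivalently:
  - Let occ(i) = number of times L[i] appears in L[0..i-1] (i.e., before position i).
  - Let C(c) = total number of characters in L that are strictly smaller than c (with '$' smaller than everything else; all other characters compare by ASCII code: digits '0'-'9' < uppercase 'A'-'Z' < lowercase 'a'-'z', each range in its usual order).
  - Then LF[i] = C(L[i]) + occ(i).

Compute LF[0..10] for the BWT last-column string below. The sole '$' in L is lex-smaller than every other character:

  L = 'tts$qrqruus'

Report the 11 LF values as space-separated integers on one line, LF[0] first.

Char counts: '$':1, 'q':2, 'r':2, 's':2, 't':2, 'u':2
C (first-col start): C('$')=0, C('q')=1, C('r')=3, C('s')=5, C('t')=7, C('u')=9
L[0]='t': occ=0, LF[0]=C('t')+0=7+0=7
L[1]='t': occ=1, LF[1]=C('t')+1=7+1=8
L[2]='s': occ=0, LF[2]=C('s')+0=5+0=5
L[3]='$': occ=0, LF[3]=C('$')+0=0+0=0
L[4]='q': occ=0, LF[4]=C('q')+0=1+0=1
L[5]='r': occ=0, LF[5]=C('r')+0=3+0=3
L[6]='q': occ=1, LF[6]=C('q')+1=1+1=2
L[7]='r': occ=1, LF[7]=C('r')+1=3+1=4
L[8]='u': occ=0, LF[8]=C('u')+0=9+0=9
L[9]='u': occ=1, LF[9]=C('u')+1=9+1=10
L[10]='s': occ=1, LF[10]=C('s')+1=5+1=6

Answer: 7 8 5 0 1 3 2 4 9 10 6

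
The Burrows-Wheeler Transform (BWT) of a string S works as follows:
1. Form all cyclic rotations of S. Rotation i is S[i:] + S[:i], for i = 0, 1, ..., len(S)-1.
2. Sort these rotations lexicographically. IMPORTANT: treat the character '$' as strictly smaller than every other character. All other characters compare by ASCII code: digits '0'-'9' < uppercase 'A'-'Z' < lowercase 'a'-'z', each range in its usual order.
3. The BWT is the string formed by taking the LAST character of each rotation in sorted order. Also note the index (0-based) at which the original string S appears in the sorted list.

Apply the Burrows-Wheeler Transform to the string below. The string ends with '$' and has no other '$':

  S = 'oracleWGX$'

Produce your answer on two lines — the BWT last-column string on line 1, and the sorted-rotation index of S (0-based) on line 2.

All 10 rotations (rotation i = S[i:]+S[:i]):
  rot[0] = oracleWGX$
  rot[1] = racleWGX$o
  rot[2] = acleWGX$or
  rot[3] = cleWGX$ora
  rot[4] = leWGX$orac
  rot[5] = eWGX$oracl
  rot[6] = WGX$oracle
  rot[7] = GX$oracleW
  rot[8] = X$oracleWG
  rot[9] = $oracleWGX
Sorted (with $ < everything):
  sorted[0] = $oracleWGX  (last char: 'X')
  sorted[1] = GX$oracleW  (last char: 'W')
  sorted[2] = WGX$oracle  (last char: 'e')
  sorted[3] = X$oracleWG  (last char: 'G')
  sorted[4] = acleWGX$or  (last char: 'r')
  sorted[5] = cleWGX$ora  (last char: 'a')
  sorted[6] = eWGX$oracl  (last char: 'l')
  sorted[7] = leWGX$orac  (last char: 'c')
  sorted[8] = oracleWGX$  (last char: '$')
  sorted[9] = racleWGX$o  (last char: 'o')
Last column: XWeGralc$o
Original string S is at sorted index 8

Answer: XWeGralc$o
8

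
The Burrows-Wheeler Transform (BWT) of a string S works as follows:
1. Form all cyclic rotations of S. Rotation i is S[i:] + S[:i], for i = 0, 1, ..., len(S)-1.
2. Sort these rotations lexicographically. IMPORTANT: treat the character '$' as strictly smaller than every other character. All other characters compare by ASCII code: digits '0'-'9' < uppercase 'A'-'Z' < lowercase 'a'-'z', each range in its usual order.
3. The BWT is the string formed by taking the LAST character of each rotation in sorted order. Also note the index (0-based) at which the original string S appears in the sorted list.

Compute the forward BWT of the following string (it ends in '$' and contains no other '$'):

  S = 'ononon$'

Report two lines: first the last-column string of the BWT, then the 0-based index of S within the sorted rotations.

Answer: nooonn$
6

Derivation:
All 7 rotations (rotation i = S[i:]+S[:i]):
  rot[0] = ononon$
  rot[1] = nonon$o
  rot[2] = onon$on
  rot[3] = non$ono
  rot[4] = on$onon
  rot[5] = n$onono
  rot[6] = $ononon
Sorted (with $ < everything):
  sorted[0] = $ononon  (last char: 'n')
  sorted[1] = n$onono  (last char: 'o')
  sorted[2] = non$ono  (last char: 'o')
  sorted[3] = nonon$o  (last char: 'o')
  sorted[4] = on$onon  (last char: 'n')
  sorted[5] = onon$on  (last char: 'n')
  sorted[6] = ononon$  (last char: '$')
Last column: nooonn$
Original string S is at sorted index 6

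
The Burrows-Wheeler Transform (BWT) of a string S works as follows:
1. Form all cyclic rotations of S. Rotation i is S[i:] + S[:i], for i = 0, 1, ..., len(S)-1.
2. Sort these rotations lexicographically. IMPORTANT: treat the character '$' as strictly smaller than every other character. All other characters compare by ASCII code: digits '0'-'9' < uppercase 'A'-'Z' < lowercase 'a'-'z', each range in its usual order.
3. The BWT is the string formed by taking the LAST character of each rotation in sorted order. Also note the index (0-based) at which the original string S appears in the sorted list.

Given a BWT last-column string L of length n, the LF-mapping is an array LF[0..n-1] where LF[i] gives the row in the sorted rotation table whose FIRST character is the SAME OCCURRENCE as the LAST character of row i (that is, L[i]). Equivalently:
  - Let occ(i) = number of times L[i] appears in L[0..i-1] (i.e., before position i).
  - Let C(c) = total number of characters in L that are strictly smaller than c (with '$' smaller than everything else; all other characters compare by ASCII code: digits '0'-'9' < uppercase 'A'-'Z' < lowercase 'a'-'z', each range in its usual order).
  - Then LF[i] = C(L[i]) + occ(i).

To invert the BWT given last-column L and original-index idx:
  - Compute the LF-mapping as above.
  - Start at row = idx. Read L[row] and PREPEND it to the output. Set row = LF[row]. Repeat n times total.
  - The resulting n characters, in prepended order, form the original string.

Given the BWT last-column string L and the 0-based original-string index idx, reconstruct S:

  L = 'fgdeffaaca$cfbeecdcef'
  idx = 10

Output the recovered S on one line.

Answer: dfccfeefgaceadacfbef$

Derivation:
LF mapping: 15 20 9 11 16 17 1 2 5 3 0 6 18 4 12 13 7 10 8 14 19
Walk LF starting at row 10, prepending L[row]:
  step 1: row=10, L[10]='$', prepend. Next row=LF[10]=0
  step 2: row=0, L[0]='f', prepend. Next row=LF[0]=15
  step 3: row=15, L[15]='e', prepend. Next row=LF[15]=13
  step 4: row=13, L[13]='b', prepend. Next row=LF[13]=4
  step 5: row=4, L[4]='f', prepend. Next row=LF[4]=16
  step 6: row=16, L[16]='c', prepend. Next row=LF[16]=7
  step 7: row=7, L[7]='a', prepend. Next row=LF[7]=2
  step 8: row=2, L[2]='d', prepend. Next row=LF[2]=9
  step 9: row=9, L[9]='a', prepend. Next row=LF[9]=3
  step 10: row=3, L[3]='e', prepend. Next row=LF[3]=11
  step 11: row=11, L[11]='c', prepend. Next row=LF[11]=6
  step 12: row=6, L[6]='a', prepend. Next row=LF[6]=1
  step 13: row=1, L[1]='g', prepend. Next row=LF[1]=20
  step 14: row=20, L[20]='f', prepend. Next row=LF[20]=19
  step 15: row=19, L[19]='e', prepend. Next row=LF[19]=14
  step 16: row=14, L[14]='e', prepend. Next row=LF[14]=12
  step 17: row=12, L[12]='f', prepend. Next row=LF[12]=18
  step 18: row=18, L[18]='c', prepend. Next row=LF[18]=8
  step 19: row=8, L[8]='c', prepend. Next row=LF[8]=5
  step 20: row=5, L[5]='f', prepend. Next row=LF[5]=17
  step 21: row=17, L[17]='d', prepend. Next row=LF[17]=10
Reversed output: dfccfeefgaceadacfbef$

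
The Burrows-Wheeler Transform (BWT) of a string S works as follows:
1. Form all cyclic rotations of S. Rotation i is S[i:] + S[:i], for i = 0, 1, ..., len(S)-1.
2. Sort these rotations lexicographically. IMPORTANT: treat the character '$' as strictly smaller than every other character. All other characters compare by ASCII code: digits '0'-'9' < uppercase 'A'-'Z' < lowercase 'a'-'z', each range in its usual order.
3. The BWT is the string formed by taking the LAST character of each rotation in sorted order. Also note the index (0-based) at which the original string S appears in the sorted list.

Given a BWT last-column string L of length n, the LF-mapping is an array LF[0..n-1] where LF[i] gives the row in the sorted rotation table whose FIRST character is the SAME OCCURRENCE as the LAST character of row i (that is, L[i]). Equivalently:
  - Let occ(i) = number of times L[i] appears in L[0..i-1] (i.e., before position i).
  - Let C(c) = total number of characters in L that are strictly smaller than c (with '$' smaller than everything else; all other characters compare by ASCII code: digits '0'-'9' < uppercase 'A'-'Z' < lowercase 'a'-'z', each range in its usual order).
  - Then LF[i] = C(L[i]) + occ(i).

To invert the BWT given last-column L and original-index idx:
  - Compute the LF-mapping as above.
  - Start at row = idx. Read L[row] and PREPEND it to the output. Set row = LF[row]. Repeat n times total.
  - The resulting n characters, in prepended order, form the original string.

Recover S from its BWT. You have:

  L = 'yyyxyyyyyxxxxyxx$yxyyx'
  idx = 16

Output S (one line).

Answer: yxyxyxyxxyyyyxyyxyxxy$

Derivation:
LF mapping: 10 11 12 1 13 14 15 16 17 2 3 4 5 18 6 7 0 19 8 20 21 9
Walk LF starting at row 16, prepending L[row]:
  step 1: row=16, L[16]='$', prepend. Next row=LF[16]=0
  step 2: row=0, L[0]='y', prepend. Next row=LF[0]=10
  step 3: row=10, L[10]='x', prepend. Next row=LF[10]=3
  step 4: row=3, L[3]='x', prepend. Next row=LF[3]=1
  step 5: row=1, L[1]='y', prepend. Next row=LF[1]=11
  step 6: row=11, L[11]='x', prepend. Next row=LF[11]=4
  step 7: row=4, L[4]='y', prepend. Next row=LF[4]=13
  step 8: row=13, L[13]='y', prepend. Next row=LF[13]=18
  step 9: row=18, L[18]='x', prepend. Next row=LF[18]=8
  step 10: row=8, L[8]='y', prepend. Next row=LF[8]=17
  step 11: row=17, L[17]='y', prepend. Next row=LF[17]=19
  step 12: row=19, L[19]='y', prepend. Next row=LF[19]=20
  step 13: row=20, L[20]='y', prepend. Next row=LF[20]=21
  step 14: row=21, L[21]='x', prepend. Next row=LF[21]=9
  step 15: row=9, L[9]='x', prepend. Next row=LF[9]=2
  step 16: row=2, L[2]='y', prepend. Next row=LF[2]=12
  step 17: row=12, L[12]='x', prepend. Next row=LF[12]=5
  step 18: row=5, L[5]='y', prepend. Next row=LF[5]=14
  step 19: row=14, L[14]='x', prepend. Next row=LF[14]=6
  step 20: row=6, L[6]='y', prepend. Next row=LF[6]=15
  step 21: row=15, L[15]='x', prepend. Next row=LF[15]=7
  step 22: row=7, L[7]='y', prepend. Next row=LF[7]=16
Reversed output: yxyxyxyxxyyyyxyyxyxxy$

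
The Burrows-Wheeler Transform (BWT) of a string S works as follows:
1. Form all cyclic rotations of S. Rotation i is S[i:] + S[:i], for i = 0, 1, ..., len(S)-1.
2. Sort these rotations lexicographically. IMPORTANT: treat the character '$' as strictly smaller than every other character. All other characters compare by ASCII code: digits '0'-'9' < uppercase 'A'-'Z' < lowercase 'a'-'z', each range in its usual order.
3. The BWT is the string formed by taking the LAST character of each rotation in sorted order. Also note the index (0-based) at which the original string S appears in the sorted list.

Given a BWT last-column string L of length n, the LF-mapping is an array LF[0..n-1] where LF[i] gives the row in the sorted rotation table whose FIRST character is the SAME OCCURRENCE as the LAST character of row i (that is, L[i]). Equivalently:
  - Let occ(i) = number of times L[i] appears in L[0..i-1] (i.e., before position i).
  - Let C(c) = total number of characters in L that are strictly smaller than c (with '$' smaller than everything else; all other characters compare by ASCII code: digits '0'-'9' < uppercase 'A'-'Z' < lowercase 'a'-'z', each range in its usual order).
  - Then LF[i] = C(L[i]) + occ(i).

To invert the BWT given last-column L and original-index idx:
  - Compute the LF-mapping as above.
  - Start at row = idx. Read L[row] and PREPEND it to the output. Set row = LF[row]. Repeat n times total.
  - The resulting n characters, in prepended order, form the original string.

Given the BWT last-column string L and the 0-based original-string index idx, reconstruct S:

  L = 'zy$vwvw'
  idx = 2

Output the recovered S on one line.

Answer: vyvwwz$

Derivation:
LF mapping: 6 5 0 1 3 2 4
Walk LF starting at row 2, prepending L[row]:
  step 1: row=2, L[2]='$', prepend. Next row=LF[2]=0
  step 2: row=0, L[0]='z', prepend. Next row=LF[0]=6
  step 3: row=6, L[6]='w', prepend. Next row=LF[6]=4
  step 4: row=4, L[4]='w', prepend. Next row=LF[4]=3
  step 5: row=3, L[3]='v', prepend. Next row=LF[3]=1
  step 6: row=1, L[1]='y', prepend. Next row=LF[1]=5
  step 7: row=5, L[5]='v', prepend. Next row=LF[5]=2
Reversed output: vyvwwz$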